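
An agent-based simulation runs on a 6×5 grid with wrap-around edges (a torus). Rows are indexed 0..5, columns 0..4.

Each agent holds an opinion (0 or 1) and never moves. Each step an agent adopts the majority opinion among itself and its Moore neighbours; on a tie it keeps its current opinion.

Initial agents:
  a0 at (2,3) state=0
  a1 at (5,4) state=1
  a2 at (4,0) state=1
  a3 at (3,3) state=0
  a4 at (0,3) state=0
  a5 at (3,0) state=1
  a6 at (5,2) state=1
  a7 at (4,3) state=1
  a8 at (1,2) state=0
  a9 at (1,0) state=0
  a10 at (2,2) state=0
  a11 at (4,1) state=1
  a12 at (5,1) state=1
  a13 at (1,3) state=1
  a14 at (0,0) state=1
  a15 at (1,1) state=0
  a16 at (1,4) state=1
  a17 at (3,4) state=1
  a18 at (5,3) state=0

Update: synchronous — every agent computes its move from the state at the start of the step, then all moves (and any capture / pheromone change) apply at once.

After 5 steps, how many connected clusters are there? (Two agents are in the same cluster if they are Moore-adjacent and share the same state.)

2

t=1: a0@(2,3):0 a1@(5,4):1 a2@(4,0):1 a3@(3,3):0 a4@(0,3):1 a5@(3,0):1 a6@(5,2):1 a7@(4,3):1 a8@(1,2):0 a9@(1,0):0 a10@(2,2):0 a11@(4,1):1 a12@(5,1):1 a13@(1,3):0 a14@(0,0):1 a15@(1,1):0 a16@(1,4):1 a17@(3,4):1 a18@(5,3):1
t=2: (unchanged — steady state)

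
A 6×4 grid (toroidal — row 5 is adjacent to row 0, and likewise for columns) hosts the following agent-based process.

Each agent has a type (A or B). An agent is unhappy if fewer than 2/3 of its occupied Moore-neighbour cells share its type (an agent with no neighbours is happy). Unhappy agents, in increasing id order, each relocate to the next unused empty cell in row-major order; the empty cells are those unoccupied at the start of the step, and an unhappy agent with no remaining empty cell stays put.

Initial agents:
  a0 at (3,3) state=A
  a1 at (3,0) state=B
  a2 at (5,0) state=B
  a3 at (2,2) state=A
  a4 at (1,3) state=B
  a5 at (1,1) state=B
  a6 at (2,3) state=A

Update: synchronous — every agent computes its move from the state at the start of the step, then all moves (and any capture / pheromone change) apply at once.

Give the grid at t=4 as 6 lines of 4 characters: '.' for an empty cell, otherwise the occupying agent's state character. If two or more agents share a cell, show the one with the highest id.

...B
.BAB
A...
...A
....
B...

t=1: a0@(3,3):A a1@(0,0):B a2@(5,0):B a3@(0,1):A a4@(0,2):B a5@(0,3):B a6@(1,0):A
t=2: a0@(3,3):A a1@(1,1):B a2@(5,0):B a3@(1,2):A a4@(1,3):B a5@(0,3):B a6@(2,0):A
t=3: a0@(3,3):A a1@(0,0):B a2@(5,0):B a3@(0,1):A a4@(0,2):B a5@(0,3):B a6@(1,0):A
t=4: a0@(3,3):A a1@(1,1):B a2@(5,0):B a3@(1,2):A a4@(1,3):B a5@(0,3):B a6@(2,0):A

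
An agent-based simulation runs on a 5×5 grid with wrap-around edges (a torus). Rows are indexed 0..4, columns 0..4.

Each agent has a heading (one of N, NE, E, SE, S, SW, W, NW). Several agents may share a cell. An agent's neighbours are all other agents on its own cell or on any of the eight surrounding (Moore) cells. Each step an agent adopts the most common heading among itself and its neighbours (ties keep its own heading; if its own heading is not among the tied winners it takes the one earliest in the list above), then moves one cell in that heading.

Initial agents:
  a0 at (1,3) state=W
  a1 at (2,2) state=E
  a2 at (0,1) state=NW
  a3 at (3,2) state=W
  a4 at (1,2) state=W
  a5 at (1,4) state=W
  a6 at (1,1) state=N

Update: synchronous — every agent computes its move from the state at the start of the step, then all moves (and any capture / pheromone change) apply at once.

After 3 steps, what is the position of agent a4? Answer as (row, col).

t=1: a0@(1,2):W a1@(2,1):W a2@(4,0):NW a3@(3,1):W a4@(1,1):W a5@(1,3):W a6@(0,1):N
t=2: a0@(1,1):W a1@(2,0):W a2@(3,4):NW a3@(3,0):W a4@(1,0):W a5@(1,2):W a6@(0,0):W
t=3: a0@(1,0):W a1@(2,4):W a2@(3,3):W a3@(3,4):W a4@(1,4):W a5@(1,1):W a6@(0,4):W

(1, 4)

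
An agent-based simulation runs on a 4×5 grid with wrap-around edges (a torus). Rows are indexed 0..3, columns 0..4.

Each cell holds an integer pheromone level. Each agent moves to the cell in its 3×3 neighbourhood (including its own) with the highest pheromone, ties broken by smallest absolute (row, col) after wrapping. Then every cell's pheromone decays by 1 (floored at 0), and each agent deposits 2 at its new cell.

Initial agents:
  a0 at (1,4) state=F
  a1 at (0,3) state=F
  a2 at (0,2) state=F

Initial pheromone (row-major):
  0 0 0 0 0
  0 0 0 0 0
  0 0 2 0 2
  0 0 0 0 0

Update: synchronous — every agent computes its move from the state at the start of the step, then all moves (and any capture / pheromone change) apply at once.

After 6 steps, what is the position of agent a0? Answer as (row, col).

(2, 4)

t=1: a0@(2,4) a1@(0,2) a2@(0,1) | pheromone: 0 2 2 0 0 / 0 0 0 0 0 / 0 0 1 0 3 / 0 0 0 0 0
t=2: a0@(2,4) a1@(0,1) a2@(0,1) | pheromone: 0 5 1 0 0 / 0 0 0 0 0 / 0 0 0 0 4 / 0 0 0 0 0
t=3: a0@(2,4) a1@(0,1) a2@(0,1) | pheromone: 0 8 0 0 0 / 0 0 0 0 0 / 0 0 0 0 5 / 0 0 0 0 0
t=4: a0@(2,4) a1@(0,1) a2@(0,1) | pheromone: 0 11 0 0 0 / 0 0 0 0 0 / 0 0 0 0 6 / 0 0 0 0 0
t=5: a0@(2,4) a1@(0,1) a2@(0,1) | pheromone: 0 14 0 0 0 / 0 0 0 0 0 / 0 0 0 0 7 / 0 0 0 0 0
t=6: a0@(2,4) a1@(0,1) a2@(0,1) | pheromone: 0 17 0 0 0 / 0 0 0 0 0 / 0 0 0 0 8 / 0 0 0 0 0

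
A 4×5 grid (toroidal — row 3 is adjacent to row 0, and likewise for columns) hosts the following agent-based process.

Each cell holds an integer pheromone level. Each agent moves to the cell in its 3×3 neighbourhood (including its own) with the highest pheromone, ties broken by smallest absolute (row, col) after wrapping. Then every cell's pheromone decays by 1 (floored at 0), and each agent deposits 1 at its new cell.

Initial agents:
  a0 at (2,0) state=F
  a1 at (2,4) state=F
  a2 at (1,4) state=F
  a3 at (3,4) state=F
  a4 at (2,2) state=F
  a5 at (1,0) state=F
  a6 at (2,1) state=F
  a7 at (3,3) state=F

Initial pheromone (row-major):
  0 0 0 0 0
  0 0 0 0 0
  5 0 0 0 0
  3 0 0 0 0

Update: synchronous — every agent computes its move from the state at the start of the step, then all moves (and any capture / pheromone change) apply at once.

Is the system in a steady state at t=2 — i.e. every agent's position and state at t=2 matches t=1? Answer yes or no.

t=1: a0@(2,0) a1@(2,0) a2@(2,0) a3@(2,0) a4@(1,1) a5@(2,0) a6@(2,0) a7@(0,2) | pheromone: 0 0 1 0 0 / 0 1 0 0 0 / 10 0 0 0 0 / 2 0 0 0 0
t=2: a0@(2,0) a1@(2,0) a2@(2,0) a3@(2,0) a4@(2,0) a5@(2,0) a6@(2,0) a7@(0,2) | pheromone: 0 0 1 0 0 / 0 0 0 0 0 / 16 0 0 0 0 / 1 0 0 0 0

no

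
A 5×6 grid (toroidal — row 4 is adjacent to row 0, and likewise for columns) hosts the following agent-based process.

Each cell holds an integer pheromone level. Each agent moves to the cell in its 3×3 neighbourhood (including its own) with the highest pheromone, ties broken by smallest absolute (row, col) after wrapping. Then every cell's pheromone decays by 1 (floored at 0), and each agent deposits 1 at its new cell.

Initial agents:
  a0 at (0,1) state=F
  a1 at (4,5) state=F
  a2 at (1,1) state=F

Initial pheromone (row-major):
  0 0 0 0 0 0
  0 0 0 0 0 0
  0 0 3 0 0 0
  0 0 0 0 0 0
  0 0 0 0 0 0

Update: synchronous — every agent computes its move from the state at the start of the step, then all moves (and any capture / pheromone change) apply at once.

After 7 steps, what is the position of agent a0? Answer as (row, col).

t=1: a0@(0,0) a1@(0,0) a2@(2,2) | pheromone: 2 0 0 0 0 0 / 0 0 0 0 0 0 / 0 0 3 0 0 0 / 0 0 0 0 0 0 / 0 0 0 0 0 0
t=2: a0@(0,0) a1@(0,0) a2@(2,2) | pheromone: 3 0 0 0 0 0 / 0 0 0 0 0 0 / 0 0 3 0 0 0 / 0 0 0 0 0 0 / 0 0 0 0 0 0
t=3: a0@(0,0) a1@(0,0) a2@(2,2) | pheromone: 4 0 0 0 0 0 / 0 0 0 0 0 0 / 0 0 3 0 0 0 / 0 0 0 0 0 0 / 0 0 0 0 0 0
t=4: a0@(0,0) a1@(0,0) a2@(2,2) | pheromone: 5 0 0 0 0 0 / 0 0 0 0 0 0 / 0 0 3 0 0 0 / 0 0 0 0 0 0 / 0 0 0 0 0 0
t=5: a0@(0,0) a1@(0,0) a2@(2,2) | pheromone: 6 0 0 0 0 0 / 0 0 0 0 0 0 / 0 0 3 0 0 0 / 0 0 0 0 0 0 / 0 0 0 0 0 0
t=6: a0@(0,0) a1@(0,0) a2@(2,2) | pheromone: 7 0 0 0 0 0 / 0 0 0 0 0 0 / 0 0 3 0 0 0 / 0 0 0 0 0 0 / 0 0 0 0 0 0
t=7: a0@(0,0) a1@(0,0) a2@(2,2) | pheromone: 8 0 0 0 0 0 / 0 0 0 0 0 0 / 0 0 3 0 0 0 / 0 0 0 0 0 0 / 0 0 0 0 0 0

(0, 0)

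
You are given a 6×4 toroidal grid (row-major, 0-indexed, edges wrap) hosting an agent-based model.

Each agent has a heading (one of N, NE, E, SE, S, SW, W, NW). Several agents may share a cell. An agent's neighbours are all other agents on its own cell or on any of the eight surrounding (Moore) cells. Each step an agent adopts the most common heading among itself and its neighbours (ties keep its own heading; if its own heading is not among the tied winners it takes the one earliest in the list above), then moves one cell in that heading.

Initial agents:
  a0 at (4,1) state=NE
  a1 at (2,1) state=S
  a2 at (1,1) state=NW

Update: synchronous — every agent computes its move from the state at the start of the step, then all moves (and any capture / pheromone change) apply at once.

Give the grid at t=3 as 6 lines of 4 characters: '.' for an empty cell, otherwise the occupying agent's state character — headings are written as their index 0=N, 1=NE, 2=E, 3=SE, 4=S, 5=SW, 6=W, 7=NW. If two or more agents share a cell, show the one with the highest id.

t=1: a0@(3,2):NE a1@(3,1):S a2@(0,0):NW
t=2: a0@(2,3):NE a1@(4,1):S a2@(5,3):NW
t=3: a0@(1,0):NE a1@(5,1):S a2@(4,2):NW

....
1...
....
....
..7.
.4..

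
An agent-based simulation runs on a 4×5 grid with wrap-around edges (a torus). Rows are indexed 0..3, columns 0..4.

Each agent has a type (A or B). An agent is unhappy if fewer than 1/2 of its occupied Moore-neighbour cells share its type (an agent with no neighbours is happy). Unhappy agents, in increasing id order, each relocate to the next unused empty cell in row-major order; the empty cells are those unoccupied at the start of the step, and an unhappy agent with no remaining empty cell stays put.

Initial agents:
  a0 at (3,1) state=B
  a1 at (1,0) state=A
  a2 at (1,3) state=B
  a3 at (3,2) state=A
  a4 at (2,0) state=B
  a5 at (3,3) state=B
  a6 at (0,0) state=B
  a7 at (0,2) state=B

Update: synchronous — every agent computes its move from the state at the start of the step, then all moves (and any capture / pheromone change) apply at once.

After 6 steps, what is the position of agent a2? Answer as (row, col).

t=1: a0@(3,1):B a1@(0,1):A a2@(1,3):B a3@(0,3):A a4@(2,0):B a5@(3,3):B a6@(0,0):B a7@(0,2):B
t=2: a0@(3,1):B a1@(0,4):A a2@(1,3):B a3@(1,0):A a4@(2,0):B a5@(3,3):B a6@(0,0):B a7@(0,2):B
t=3: a0@(3,1):B a1@(0,1):A a2@(1,3):B a3@(0,3):A a4@(2,0):B a5@(3,3):B a6@(1,1):B a7@(0,2):B
t=4: a0@(3,1):B a1@(0,0):A a2@(1,3):B a3@(0,4):A a4@(2,0):B a5@(3,3):B a6@(1,1):B a7@(0,2):B
t=5: a0@(3,1):B a1@(0,1):A a2@(1,3):B a3@(0,3):A a4@(2,0):B a5@(3,3):B a6@(1,1):B a7@(0,2):B
t=6: a0@(3,1):B a1@(0,0):A a2@(1,3):B a3@(0,4):A a4@(2,0):B a5@(3,3):B a6@(1,1):B a7@(0,2):B

(1, 3)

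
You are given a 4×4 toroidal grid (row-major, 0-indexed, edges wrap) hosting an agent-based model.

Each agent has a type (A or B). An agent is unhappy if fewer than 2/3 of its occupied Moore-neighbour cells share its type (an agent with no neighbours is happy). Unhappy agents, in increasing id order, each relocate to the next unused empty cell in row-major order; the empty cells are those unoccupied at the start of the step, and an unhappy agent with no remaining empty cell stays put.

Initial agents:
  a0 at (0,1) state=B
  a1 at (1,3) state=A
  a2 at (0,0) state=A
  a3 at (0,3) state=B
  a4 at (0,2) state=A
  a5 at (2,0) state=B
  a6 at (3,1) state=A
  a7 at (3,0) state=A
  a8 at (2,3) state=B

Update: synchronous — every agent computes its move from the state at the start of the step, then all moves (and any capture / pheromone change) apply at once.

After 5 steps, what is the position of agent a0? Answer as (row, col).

(1, 1)

t=1: a0@(1,0):B a1@(1,1):A a2@(1,2):A a3@(2,1):B a4@(2,2):A a5@(3,2):B a6@(3,3):A a7@(3,0):A a8@(2,3):B
t=2: a0@(1,0):B a1@(0,0):A a2@(0,1):A a3@(0,2):B a4@(0,3):A a5@(1,3):B a6@(2,0):A a7@(3,1):A a8@(2,3):B
t=3: a0@(1,1):B a1@(1,2):A a2@(2,1):A a3@(2,2):B a4@(3,0):A a5@(3,2):B a6@(3,3):A a7@(3,1):A a8@(2,3):B
t=4: a0@(0,0):B a1@(0,1):A a2@(0,2):A a3@(0,3):B a4@(3,0):A a5@(1,0):B a6@(1,3):A a7@(2,0):A a8@(2,3):B
t=5: a0@(1,1):B a1@(1,2):A a2@(0,2):A a3@(2,1):B a4@(2,2):A a5@(3,1):B a6@(3,2):A a7@(3,3):A a8@(2,3):B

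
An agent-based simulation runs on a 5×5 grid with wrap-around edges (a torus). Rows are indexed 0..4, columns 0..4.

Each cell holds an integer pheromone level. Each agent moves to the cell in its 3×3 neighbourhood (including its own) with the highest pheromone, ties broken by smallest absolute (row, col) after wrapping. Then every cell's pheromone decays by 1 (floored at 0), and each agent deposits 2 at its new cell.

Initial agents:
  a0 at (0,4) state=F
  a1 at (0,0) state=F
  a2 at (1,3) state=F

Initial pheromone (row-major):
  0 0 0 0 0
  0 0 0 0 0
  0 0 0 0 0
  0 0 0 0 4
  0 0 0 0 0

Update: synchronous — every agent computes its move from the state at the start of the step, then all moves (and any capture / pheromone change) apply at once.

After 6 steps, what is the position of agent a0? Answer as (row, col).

t=1: a0@(0,0) a1@(0,0) a2@(0,2) | pheromone: 4 0 2 0 0 / 0 0 0 0 0 / 0 0 0 0 0 / 0 0 0 0 3 / 0 0 0 0 0
t=2: a0@(0,0) a1@(0,0) a2@(0,2) | pheromone: 7 0 3 0 0 / 0 0 0 0 0 / 0 0 0 0 0 / 0 0 0 0 2 / 0 0 0 0 0
t=3: a0@(0,0) a1@(0,0) a2@(0,2) | pheromone: 10 0 4 0 0 / 0 0 0 0 0 / 0 0 0 0 0 / 0 0 0 0 1 / 0 0 0 0 0
t=4: a0@(0,0) a1@(0,0) a2@(0,2) | pheromone: 13 0 5 0 0 / 0 0 0 0 0 / 0 0 0 0 0 / 0 0 0 0 0 / 0 0 0 0 0
t=5: a0@(0,0) a1@(0,0) a2@(0,2) | pheromone: 16 0 6 0 0 / 0 0 0 0 0 / 0 0 0 0 0 / 0 0 0 0 0 / 0 0 0 0 0
t=6: a0@(0,0) a1@(0,0) a2@(0,2) | pheromone: 19 0 7 0 0 / 0 0 0 0 0 / 0 0 0 0 0 / 0 0 0 0 0 / 0 0 0 0 0

(0, 0)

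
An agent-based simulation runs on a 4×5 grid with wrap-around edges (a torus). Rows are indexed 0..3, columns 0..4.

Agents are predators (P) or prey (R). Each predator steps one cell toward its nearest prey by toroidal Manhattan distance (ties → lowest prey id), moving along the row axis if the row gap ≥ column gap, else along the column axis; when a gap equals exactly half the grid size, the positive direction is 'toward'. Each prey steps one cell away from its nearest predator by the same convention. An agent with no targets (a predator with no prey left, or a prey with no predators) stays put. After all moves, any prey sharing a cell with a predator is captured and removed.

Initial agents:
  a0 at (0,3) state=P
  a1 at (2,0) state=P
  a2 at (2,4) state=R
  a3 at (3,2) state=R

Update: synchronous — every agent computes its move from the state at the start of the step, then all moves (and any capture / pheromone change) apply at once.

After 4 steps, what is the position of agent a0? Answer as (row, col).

(0, 3)

t=1: a0@(3,3):P a1@(2,4):P a2@(2,3):R a3@(2,2):R
t=2: a0@(2,3):P a1@(2,3):P a2@(1,3):R a3@(1,2):R
t=3: a0@(1,3):P a1@(1,3):P a2@(0,3):R a3@(0,2):R
t=4: a0@(0,3):P a1@(0,3):P a2@(3,3):R a3@(3,2):R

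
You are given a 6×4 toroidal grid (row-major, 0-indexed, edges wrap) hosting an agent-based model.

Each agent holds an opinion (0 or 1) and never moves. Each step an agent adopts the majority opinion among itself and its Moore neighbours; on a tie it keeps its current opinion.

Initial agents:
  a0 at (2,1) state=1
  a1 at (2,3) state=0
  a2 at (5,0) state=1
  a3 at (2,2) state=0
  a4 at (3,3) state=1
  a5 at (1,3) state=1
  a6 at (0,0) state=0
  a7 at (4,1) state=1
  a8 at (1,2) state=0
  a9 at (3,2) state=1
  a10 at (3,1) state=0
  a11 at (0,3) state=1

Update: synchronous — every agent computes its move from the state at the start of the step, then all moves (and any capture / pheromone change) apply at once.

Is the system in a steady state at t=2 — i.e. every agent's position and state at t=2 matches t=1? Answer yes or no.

t=1: a0@(2,1):0 a1@(2,3):0 a2@(5,0):1 a3@(2,2):0 a4@(3,3):1 a5@(1,3):0 a6@(0,0):1 a7@(4,1):1 a8@(1,2):0 a9@(3,2):1 a10@(3,1):1 a11@(0,3):1
t=2: (unchanged — steady state)

yes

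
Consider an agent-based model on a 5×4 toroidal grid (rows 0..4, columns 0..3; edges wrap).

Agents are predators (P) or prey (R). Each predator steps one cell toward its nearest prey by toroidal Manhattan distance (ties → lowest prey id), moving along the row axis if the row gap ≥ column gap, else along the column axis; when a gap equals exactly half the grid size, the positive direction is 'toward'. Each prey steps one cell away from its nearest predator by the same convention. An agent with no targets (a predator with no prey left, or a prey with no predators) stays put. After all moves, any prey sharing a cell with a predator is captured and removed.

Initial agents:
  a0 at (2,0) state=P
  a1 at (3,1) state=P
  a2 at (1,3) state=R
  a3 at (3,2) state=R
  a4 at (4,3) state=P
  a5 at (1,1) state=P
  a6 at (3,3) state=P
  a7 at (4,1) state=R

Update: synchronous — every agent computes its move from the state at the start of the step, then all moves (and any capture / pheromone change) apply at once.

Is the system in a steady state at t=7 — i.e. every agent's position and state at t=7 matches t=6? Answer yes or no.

t=1: a0@(1,0):P a1@(3,2):P a3@(3,3):R a4@(0,3):P a5@(1,2):P a6@(3,2):P a7@(0,1):R
t=2: a0@(0,0):P a1@(3,3):P a3@(3,0):R a4@(4,3):P a5@(0,2):P a6@(3,3):P a7@(4,1):R
t=3: a0@(4,0):P a1@(3,0):P a3@(3,1):R a4@(3,3):P a5@(4,2):P a6@(3,0):P a7@(3,1):R
t=4: a0@(3,0):P a1@(3,1):P a4@(3,0):P a5@(3,2):P a6@(3,1):P
t=5: (unchanged — steady state)

yes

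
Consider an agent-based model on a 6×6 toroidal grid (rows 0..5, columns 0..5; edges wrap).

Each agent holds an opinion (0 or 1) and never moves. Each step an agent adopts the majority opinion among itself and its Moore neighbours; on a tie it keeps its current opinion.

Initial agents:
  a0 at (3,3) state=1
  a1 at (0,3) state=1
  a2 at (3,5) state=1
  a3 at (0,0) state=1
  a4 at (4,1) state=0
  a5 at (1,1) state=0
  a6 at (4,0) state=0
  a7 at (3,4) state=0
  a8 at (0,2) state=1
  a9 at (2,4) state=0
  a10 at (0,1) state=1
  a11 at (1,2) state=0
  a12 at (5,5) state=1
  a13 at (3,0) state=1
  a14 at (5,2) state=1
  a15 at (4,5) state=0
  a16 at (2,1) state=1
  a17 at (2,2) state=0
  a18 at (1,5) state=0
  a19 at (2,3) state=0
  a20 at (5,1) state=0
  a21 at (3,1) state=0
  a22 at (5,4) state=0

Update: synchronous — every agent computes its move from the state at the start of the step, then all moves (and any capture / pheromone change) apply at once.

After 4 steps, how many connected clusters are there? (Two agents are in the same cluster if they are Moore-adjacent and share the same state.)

2

t=1: a0@(3,3):0 a1@(0,3):1 a2@(3,5):0 a3@(0,0):1 a4@(4,1):0 a5@(1,1):1 a6@(4,0):0 a7@(3,4):0 a8@(0,2):1 a9@(2,4):0 a10@(0,1):1 a11@(1,2):0 a12@(5,5):0 a13@(3,0):0 a14@(5,2):1 a15@(4,5):0 a16@(2,1):0 a17@(2,2):0 a18@(1,5):0 a19@(2,3):0 a20@(5,1):1 a21@(3,1):0 a22@(5,4):0
t=2: (unchanged — steady state)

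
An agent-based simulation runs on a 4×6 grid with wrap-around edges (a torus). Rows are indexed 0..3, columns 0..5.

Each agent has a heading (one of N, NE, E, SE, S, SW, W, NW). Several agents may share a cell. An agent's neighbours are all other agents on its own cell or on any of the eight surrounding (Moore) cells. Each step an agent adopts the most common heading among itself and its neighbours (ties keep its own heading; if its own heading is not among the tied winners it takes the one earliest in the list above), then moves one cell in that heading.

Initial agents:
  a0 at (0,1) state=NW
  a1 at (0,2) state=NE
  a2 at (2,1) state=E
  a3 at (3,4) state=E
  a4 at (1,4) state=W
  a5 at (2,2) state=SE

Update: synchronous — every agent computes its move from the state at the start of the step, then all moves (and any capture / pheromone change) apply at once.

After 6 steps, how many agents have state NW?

1

t=1: a0@(3,0):NW a1@(3,3):NE a2@(2,2):E a3@(3,5):E a4@(1,3):W a5@(3,3):SE
t=2: a0@(2,5):NW a1@(2,4):NE a2@(2,3):E a3@(3,0):E a4@(1,2):W a5@(0,4):SE
t=3: a0@(1,4):NW a1@(1,5):NE a2@(2,4):E a3@(3,1):E a4@(1,1):W a5@(1,5):SE
t=4: a0@(0,3):NW a1@(0,0):NE a2@(2,5):E a3@(3,2):E a4@(1,0):W a5@(2,0):SE
t=5: a0@(3,2):NW a1@(3,1):NE a2@(2,0):E a3@(3,3):E a4@(1,5):W a5@(3,1):SE
t=6: a0@(2,1):NW a1@(2,2):NE a2@(2,1):E a3@(3,4):E a4@(1,4):W a5@(0,2):SE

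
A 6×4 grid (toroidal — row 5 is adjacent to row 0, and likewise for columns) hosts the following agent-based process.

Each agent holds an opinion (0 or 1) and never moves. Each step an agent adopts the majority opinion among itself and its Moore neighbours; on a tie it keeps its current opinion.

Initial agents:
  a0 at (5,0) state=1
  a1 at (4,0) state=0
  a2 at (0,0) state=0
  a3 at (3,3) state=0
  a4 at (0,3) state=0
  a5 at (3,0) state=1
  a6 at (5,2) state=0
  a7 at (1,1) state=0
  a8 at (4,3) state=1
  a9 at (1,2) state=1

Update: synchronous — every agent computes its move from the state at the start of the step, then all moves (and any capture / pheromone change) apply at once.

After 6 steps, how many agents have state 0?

t=1: a0@(5,0):0 a1@(4,0):1 a2@(0,0):0 a3@(3,3):0 a4@(0,3):0 a5@(3,0):1 a6@(5,2):0 a7@(1,1):0 a8@(4,3):1 a9@(1,2):0
t=2: a0@(5,0):0 a1@(4,0):1 a2@(0,0):0 a3@(3,3):1 a4@(0,3):0 a5@(3,0):1 a6@(5,2):0 a7@(1,1):0 a8@(4,3):1 a9@(1,2):0
t=3: (unchanged — steady state)

6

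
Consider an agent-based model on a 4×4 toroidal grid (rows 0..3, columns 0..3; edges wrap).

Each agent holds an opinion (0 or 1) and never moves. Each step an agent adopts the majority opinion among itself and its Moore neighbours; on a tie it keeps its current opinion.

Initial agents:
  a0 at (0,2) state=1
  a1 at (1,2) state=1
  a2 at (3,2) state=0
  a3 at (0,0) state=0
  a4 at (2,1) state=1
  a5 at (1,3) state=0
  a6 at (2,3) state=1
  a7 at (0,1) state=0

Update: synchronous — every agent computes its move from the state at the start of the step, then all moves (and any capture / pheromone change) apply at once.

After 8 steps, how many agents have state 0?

0

t=1: a0@(0,2):0 a1@(1,2):1 a2@(3,2):1 a3@(0,0):0 a4@(2,1):1 a5@(1,3):1 a6@(2,3):1 a7@(0,1):0
t=2: a0@(0,2):1 a1@(1,2):1 a2@(3,2):1 a3@(0,0):0 a4@(2,1):1 a5@(1,3):1 a6@(2,3):1 a7@(0,1):0
t=3: a0@(0,2):1 a1@(1,2):1 a2@(3,2):1 a3@(0,0):0 a4@(2,1):1 a5@(1,3):1 a6@(2,3):1 a7@(0,1):1
t=4: a0@(0,2):1 a1@(1,2):1 a2@(3,2):1 a3@(0,0):1 a4@(2,1):1 a5@(1,3):1 a6@(2,3):1 a7@(0,1):1
t=5: (unchanged — steady state)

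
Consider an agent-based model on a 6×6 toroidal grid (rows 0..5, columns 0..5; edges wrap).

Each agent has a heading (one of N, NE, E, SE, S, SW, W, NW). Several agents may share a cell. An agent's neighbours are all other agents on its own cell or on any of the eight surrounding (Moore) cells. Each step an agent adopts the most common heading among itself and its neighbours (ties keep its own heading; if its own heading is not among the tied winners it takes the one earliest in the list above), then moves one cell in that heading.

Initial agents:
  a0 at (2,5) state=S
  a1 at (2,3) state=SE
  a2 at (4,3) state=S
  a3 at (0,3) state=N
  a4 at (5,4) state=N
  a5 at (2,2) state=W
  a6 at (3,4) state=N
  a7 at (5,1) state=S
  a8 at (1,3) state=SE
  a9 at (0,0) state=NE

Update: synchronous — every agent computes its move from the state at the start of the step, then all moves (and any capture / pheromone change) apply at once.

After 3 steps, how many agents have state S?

1

t=1: a0@(3,5):S a1@(3,4):SE a2@(3,3):N a3@(5,3):N a4@(4,4):N a5@(3,3):SE a6@(4,4):S a7@(0,1):S a8@(2,4):SE a9@(5,1):NE
t=2: a0@(4,5):S a1@(4,5):SE a2@(4,4):SE a3@(4,3):N a4@(3,4):N a5@(4,4):SE a6@(3,4):N a7@(1,1):S a8@(3,5):SE a9@(4,2):NE
t=3: a0@(5,0):SE a1@(5,0):SE a2@(5,5):SE a3@(3,3):N a4@(4,5):SE a5@(5,5):SE a6@(4,5):SE a7@(2,1):S a8@(4,0):SE a9@(3,3):NE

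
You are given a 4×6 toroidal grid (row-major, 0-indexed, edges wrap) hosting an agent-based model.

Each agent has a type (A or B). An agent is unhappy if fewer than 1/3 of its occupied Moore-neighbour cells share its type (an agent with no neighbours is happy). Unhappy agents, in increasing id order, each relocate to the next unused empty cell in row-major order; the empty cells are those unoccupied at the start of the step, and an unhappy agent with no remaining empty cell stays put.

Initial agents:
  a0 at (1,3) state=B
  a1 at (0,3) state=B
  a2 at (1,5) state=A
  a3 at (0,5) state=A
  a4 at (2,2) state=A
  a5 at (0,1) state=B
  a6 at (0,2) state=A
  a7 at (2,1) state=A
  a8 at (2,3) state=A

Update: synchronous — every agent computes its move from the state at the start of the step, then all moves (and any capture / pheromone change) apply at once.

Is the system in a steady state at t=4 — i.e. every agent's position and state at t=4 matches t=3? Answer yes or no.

no

t=1: a0@(0,0):B a1@(0,3):B a2@(1,5):A a3@(0,5):A a4@(2,2):A a5@(0,4):B a6@(1,0):A a7@(2,1):A a8@(2,3):A
t=2: a0@(0,1):B a1@(0,3):B a2@(1,5):A a3@(0,5):A a4@(2,2):A a5@(0,4):B a6@(1,0):A a7@(2,1):A a8@(2,3):A
t=3: a0@(0,0):B a1@(0,3):B a2@(1,5):A a3@(0,5):A a4@(2,2):A a5@(0,4):B a6@(1,0):A a7@(2,1):A a8@(2,3):A
t=4: a0@(0,1):B a1@(0,3):B a2@(1,5):A a3@(0,5):A a4@(2,2):A a5@(0,4):B a6@(1,0):A a7@(2,1):A a8@(2,3):A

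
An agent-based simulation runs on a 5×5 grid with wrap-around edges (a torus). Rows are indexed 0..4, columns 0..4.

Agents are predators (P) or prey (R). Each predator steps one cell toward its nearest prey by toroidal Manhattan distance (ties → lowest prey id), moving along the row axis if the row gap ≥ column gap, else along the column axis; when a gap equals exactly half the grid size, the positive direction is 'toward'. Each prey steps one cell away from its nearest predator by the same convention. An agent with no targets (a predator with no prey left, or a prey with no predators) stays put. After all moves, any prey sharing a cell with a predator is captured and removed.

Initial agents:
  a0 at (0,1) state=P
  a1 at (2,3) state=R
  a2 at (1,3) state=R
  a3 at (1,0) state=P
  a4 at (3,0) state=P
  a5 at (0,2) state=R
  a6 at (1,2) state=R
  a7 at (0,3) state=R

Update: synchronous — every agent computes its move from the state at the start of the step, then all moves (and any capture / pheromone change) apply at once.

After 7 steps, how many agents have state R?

2

t=1: a0@(0,2):P a1@(2,2):R a2@(1,2):R a3@(1,4):P a4@(3,4):P a5@(0,3):R a6@(2,2):R a7@(0,4):R
t=2: a0@(1,2):P a1@(3,2):R a2@(2,2):R a3@(0,4):P a4@(4,4):P a6@(3,2):R
t=3: a0@(2,2):P a1@(4,2):R a2@(3,2):R a3@(4,4):P a4@(4,3):P a6@(4,2):R
t=4: a0@(3,2):P a1@(4,1):R a3@(4,3):P a4@(4,2):P a6@(4,1):R
t=5: a0@(4,2):P a1@(4,0):R a3@(4,2):P a4@(4,1):P a6@(4,0):R
t=6: a0@(4,1):P a1@(4,4):R a3@(4,1):P a4@(4,0):P a6@(4,4):R
t=7: a0@(4,0):P a1@(4,3):R a3@(4,0):P a4@(4,4):P a6@(4,3):R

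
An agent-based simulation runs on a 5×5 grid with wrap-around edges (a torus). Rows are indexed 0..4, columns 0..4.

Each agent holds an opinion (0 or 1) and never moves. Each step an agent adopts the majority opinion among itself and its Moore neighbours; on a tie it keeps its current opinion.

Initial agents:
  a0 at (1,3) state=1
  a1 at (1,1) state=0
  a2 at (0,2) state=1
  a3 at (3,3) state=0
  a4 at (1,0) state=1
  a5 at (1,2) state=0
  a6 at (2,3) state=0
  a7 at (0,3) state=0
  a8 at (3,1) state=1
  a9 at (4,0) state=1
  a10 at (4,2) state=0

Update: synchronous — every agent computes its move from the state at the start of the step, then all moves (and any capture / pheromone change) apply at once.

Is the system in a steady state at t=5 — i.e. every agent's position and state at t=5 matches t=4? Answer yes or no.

t=1: a0@(1,3):0 a1@(1,1):0 a2@(0,2):0 a3@(3,3):0 a4@(1,0):1 a5@(1,2):0 a6@(2,3):0 a7@(0,3):0 a8@(3,1):1 a9@(4,0):1 a10@(4,2):0
t=2: (unchanged — steady state)

yes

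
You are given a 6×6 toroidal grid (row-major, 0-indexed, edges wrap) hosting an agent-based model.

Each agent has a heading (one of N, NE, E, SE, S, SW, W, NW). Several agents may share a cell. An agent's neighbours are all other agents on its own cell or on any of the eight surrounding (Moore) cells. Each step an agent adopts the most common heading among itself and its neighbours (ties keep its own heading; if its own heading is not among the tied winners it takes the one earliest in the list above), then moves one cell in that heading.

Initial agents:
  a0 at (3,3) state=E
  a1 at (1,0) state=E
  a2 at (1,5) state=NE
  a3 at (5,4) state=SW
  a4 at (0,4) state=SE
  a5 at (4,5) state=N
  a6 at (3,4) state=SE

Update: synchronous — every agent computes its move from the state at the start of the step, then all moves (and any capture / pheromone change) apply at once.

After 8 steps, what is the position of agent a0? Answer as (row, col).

t=1: a0@(3,4):E a1@(1,1):E a2@(0,0):NE a3@(0,3):SW a4@(1,5):SE a5@(3,5):N a6@(4,5):SE
t=2: a0@(3,5):E a1@(1,2):E a2@(5,1):NE a3@(1,2):SW a4@(2,0):SE a5@(2,5):N a6@(5,0):SE
t=3: a0@(3,0):E a1@(1,3):E a2@(4,2):NE a3@(2,1):SW a4@(3,1):SE a5@(1,5):N a6@(0,1):SE
t=4: a0@(3,1):E a1@(1,4):E a2@(3,3):NE a3@(3,0):SW a4@(4,2):SE a5@(0,5):N a6@(1,2):SE
t=5: a0@(3,2):E a1@(1,5):E a2@(2,4):NE a3@(4,5):SW a4@(5,3):SE a5@(5,5):N a6@(2,3):SE
t=6: a0@(3,3):E a1@(1,0):E a2@(1,5):NE a3@(5,4):SW a4@(0,4):SE a5@(4,5):N a6@(3,4):SE
t=7: a0@(3,4):E a1@(1,1):E a2@(0,0):NE a3@(0,3):SW a4@(1,5):SE a5@(3,5):N a6@(4,5):SE
t=8: a0@(3,5):E a1@(1,2):E a2@(5,1):NE a3@(1,2):SW a4@(2,0):SE a5@(2,5):N a6@(5,0):SE

(3, 5)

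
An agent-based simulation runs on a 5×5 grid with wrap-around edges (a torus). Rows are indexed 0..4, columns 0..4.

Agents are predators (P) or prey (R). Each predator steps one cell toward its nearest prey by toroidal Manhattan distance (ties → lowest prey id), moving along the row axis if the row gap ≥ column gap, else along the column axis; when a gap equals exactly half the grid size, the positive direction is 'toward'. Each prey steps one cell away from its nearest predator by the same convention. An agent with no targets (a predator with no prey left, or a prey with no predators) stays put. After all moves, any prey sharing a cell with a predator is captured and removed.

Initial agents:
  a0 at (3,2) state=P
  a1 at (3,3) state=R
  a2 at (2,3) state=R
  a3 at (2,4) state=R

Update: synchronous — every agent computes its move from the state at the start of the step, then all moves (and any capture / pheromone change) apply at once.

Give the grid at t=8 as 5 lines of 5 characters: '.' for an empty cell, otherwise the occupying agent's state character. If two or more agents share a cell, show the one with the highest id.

t=1: a0@(3,3):P a1@(3,4):R a2@(1,3):R a3@(2,0):R
t=2: a0@(3,4):P a1@(3,0):R a2@(0,3):R a3@(2,1):R
t=3: a0@(3,0):P a1@(3,1):R a2@(1,3):R a3@(2,2):R
t=4: a0@(3,1):P a1@(3,2):R a2@(0,3):R a3@(2,3):R
t=5: a0@(3,2):P a1@(3,3):R a2@(1,3):R a3@(2,4):R
t=6: a0@(3,3):P a1@(3,4):R a2@(0,3):R a3@(2,0):R
t=7: a0@(3,4):P a1@(3,0):R a2@(1,3):R a3@(2,1):R
t=8: a0@(3,0):P a1@(3,1):R a2@(0,3):R a3@(2,2):R

...R.
.....
..R..
PR...
.....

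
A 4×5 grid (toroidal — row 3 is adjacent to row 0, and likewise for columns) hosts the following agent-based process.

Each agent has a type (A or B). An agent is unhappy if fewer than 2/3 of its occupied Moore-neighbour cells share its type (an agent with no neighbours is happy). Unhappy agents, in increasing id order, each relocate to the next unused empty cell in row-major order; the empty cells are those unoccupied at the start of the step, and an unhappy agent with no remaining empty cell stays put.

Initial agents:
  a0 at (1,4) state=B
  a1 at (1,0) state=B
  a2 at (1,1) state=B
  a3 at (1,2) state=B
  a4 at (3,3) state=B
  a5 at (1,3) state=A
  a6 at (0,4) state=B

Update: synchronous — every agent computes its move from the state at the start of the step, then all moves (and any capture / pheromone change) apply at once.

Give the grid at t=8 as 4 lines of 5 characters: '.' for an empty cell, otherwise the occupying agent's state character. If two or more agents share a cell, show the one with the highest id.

BBA.B
BB..B
.....
.....

t=1: a0@(1,4):B a1@(1,0):B a2@(1,1):B a3@(0,0):B a4@(3,3):B a5@(0,1):A a6@(0,4):B
t=2: a0@(1,4):B a1@(1,0):B a2@(1,1):B a3@(0,0):B a4@(3,3):B a5@(0,2):A a6@(0,4):B
t=3: a0@(1,4):B a1@(1,0):B a2@(1,1):B a3@(0,0):B a4@(0,1):B a5@(0,3):A a6@(0,4):B
t=4: a0@(1,4):B a1@(1,0):B a2@(1,1):B a3@(0,0):B a4@(0,1):B a5@(0,2):A a6@(0,4):B
t=5: a0@(1,4):B a1@(1,0):B a2@(1,1):B a3@(0,0):B a4@(0,1):B a5@(0,3):A a6@(0,4):B
t=6: a0@(1,4):B a1@(1,0):B a2@(1,1):B a3@(0,0):B a4@(0,1):B a5@(0,2):A a6@(0,4):B
t=7: a0@(1,4):B a1@(1,0):B a2@(1,1):B a3@(0,0):B a4@(0,1):B a5@(0,3):A a6@(0,4):B
t=8: a0@(1,4):B a1@(1,0):B a2@(1,1):B a3@(0,0):B a4@(0,1):B a5@(0,2):A a6@(0,4):B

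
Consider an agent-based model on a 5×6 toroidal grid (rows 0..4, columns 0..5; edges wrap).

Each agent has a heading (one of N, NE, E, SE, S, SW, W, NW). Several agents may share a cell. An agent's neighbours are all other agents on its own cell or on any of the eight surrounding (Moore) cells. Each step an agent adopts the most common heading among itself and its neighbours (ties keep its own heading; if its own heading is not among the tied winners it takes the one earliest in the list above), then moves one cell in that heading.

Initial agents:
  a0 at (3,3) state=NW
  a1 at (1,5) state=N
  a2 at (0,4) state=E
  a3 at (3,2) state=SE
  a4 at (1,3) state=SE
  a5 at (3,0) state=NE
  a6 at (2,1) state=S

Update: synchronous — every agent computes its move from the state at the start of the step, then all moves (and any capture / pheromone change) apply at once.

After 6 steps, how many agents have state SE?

6

t=1: a0@(2,2):NW a1@(0,5):N a2@(0,5):E a3@(4,3):SE a4@(2,4):SE a5@(2,1):NE a6@(3,1):S
t=2: a0@(1,1):NW a1@(4,5):N a2@(0,0):E a3@(0,4):SE a4@(3,5):SE a5@(1,2):NE a6@(4,1):S
t=3: a0@(0,0):NW a1@(0,0):SE a2@(0,1):E a3@(1,5):SE a4@(4,0):SE a5@(0,3):NE a6@(0,1):S
t=4: a0@(1,1):SE a1@(1,1):SE a2@(1,2):SE a3@(2,0):SE a4@(0,1):SE a5@(4,4):NE a6@(1,2):SE
t=5: a0@(2,2):SE a1@(2,2):SE a2@(2,3):SE a3@(3,1):SE a4@(1,2):SE a5@(3,5):NE a6@(2,3):SE
t=6: a0@(3,3):SE a1@(3,3):SE a2@(3,4):SE a3@(4,2):SE a4@(2,3):SE a5@(2,0):NE a6@(3,4):SE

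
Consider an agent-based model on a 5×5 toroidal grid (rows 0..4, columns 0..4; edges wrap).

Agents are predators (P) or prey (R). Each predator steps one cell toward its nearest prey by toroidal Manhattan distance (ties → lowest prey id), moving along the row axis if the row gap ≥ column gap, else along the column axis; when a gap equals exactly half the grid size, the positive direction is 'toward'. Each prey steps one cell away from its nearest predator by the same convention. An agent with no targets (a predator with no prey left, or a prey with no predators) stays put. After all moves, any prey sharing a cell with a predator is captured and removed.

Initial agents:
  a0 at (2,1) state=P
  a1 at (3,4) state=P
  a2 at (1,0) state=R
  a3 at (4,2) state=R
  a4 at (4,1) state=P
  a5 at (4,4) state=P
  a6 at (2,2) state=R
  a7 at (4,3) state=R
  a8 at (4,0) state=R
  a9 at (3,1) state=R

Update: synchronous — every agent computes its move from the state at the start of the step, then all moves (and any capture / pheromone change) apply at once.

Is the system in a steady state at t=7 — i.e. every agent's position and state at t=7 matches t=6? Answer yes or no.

no

t=1: a0@(2,2):P a1@(4,4):P a2@(0,0):R a4@(4,2):P a5@(4,3):P a6@(2,3):R a9@(4,1):R
t=2: a0@(2,3):P a1@(0,4):P a2@(1,0):R a4@(4,1):P a5@(3,3):P a6@(2,4):R a9@(4,0):R
t=3: a0@(2,4):P a1@(1,4):P a2@(2,0):R a4@(4,0):P a5@(2,3):P a6@(2,0):R a9@(4,4):R
t=4: a0@(2,0):P a1@(2,4):P a2@(2,1):R a4@(4,4):P a5@(2,4):P a6@(2,1):R a9@(4,3):R
t=5: a0@(2,1):P a1@(2,0):P a2@(2,2):R a4@(4,3):P a5@(2,0):P a6@(2,2):R a9@(4,2):R
t=6: a0@(2,2):P a1@(2,1):P a2@(2,3):R a4@(4,2):P a5@(2,1):P a6@(2,3):R a9@(4,1):R
t=7: a0@(2,3):P a1@(2,2):P a2@(2,4):R a4@(4,1):P a5@(2,2):P a6@(2,4):R a9@(4,0):R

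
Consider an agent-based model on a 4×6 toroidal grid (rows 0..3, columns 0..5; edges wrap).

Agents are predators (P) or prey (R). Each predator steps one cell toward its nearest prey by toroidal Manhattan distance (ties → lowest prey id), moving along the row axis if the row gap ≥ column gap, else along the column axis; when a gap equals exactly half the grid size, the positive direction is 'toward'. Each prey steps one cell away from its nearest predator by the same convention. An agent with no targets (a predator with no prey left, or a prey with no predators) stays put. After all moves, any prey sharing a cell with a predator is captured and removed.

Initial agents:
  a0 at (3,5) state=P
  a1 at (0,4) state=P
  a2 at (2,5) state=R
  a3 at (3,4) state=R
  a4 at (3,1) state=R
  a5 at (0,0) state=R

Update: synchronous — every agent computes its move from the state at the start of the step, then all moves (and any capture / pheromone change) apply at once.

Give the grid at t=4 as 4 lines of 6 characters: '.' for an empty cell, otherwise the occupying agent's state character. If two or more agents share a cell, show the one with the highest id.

t=1: a0@(2,5):P a1@(3,4):P a2@(1,5):R a3@(3,3):R a4@(3,2):R a5@(1,0):R
t=2: a0@(1,5):P a1@(3,3):P a2@(0,5):R a3@(3,2):R a4@(3,1):R a5@(0,0):R
t=3: a0@(0,5):P a1@(3,2):P a2@(3,5):R a3@(3,1):R a4@(3,0):R a5@(3,0):R
t=4: a0@(3,5):P a1@(3,1):P a2@(2,5):R a3@(3,0):R a4@(2,0):R a5@(2,0):R

......
......
R....R
RP...P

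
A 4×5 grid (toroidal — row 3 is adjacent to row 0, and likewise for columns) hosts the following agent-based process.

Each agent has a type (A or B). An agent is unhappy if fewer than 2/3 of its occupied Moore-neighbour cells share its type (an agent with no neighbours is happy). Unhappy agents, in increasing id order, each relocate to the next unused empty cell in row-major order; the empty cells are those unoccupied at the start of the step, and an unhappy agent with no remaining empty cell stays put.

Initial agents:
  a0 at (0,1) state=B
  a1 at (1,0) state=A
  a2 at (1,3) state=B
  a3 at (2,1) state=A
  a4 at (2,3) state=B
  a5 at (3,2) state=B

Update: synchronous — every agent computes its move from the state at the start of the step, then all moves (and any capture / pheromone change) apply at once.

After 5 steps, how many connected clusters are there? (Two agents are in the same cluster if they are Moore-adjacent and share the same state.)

t=1: a0@(0,0):B a1@(0,2):A a2@(1,3):B a3@(0,3):A a4@(2,3):B a5@(3,2):B
t=2: a0@(0,0):B a1@(0,1):A a2@(0,4):B a3@(1,0):A a4@(2,3):B a5@(1,1):B
t=3: a0@(0,2):B a1@(0,3):A a2@(1,2):B a3@(1,3):A a4@(2,3):B a5@(1,4):B
t=4: a0@(0,0):B a1@(0,1):A a2@(0,4):B a3@(1,0):A a4@(2,3):B a5@(1,1):B
t=5: a0@(0,2):B a1@(0,3):A a2@(1,2):B a3@(1,3):A a4@(2,3):B a5@(1,4):B

2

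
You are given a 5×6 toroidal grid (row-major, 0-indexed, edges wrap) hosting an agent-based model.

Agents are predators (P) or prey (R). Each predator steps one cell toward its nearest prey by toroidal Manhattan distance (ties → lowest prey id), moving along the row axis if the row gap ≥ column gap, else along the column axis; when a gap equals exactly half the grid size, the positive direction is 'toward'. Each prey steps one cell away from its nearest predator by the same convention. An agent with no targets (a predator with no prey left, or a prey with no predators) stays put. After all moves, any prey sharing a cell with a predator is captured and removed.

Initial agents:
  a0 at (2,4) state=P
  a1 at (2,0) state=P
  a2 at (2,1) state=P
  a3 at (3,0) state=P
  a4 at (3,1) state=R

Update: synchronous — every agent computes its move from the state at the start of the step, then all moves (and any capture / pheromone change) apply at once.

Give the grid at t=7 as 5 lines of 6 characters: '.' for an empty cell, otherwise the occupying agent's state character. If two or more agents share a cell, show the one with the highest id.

t=1: a0@(2,5):P a1@(3,0):P a2@(3,1):P a3@(3,1):P a4@(4,1):R
t=2: a0@(3,5):P a1@(4,0):P a2@(4,1):P a3@(4,1):P a4@(0,1):R
t=3: a0@(4,5):P a1@(0,0):P a2@(0,1):P a3@(0,1):P a4@(1,1):R
t=4: a0@(0,5):P a1@(1,0):P a2@(1,1):P a3@(1,1):P a4@(2,1):R
t=5: a0@(1,5):P a1@(2,0):P a2@(2,1):P a3@(2,1):P a4@(3,1):R
t=6: a0@(2,5):P a1@(3,0):P a2@(3,1):P a3@(3,1):P a4@(4,1):R
t=7: a0@(3,5):P a1@(4,0):P a2@(4,1):P a3@(4,1):P a4@(0,1):R

.R....
......
......
.....P
PP....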